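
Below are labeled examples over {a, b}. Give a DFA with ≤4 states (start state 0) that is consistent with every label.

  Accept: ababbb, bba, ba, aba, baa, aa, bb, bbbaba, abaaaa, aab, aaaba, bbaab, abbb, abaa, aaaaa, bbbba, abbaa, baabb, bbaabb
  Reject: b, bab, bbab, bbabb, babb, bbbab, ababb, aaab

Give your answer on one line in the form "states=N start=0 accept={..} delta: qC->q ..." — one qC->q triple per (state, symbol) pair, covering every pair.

states=4 start=0 accept={1,3} delta: 0a->1 0b->2 1a->3 1b->0 2a->1 2b->3 3a->1 3b->3

Grow the machine one transition at a time. Run the examples from 0; the earliest place one falls off (shortest prefix, ties alphabetical) gets sent to the lowest-numbered state that keeps every Accept/Reject pair distinguishable — a pair clashes when both reach the same state with identical unread suffix — and to a fresh state only if none does.
a: 0a undefined. 0a->0: no, aab/b meet in 0 with "b" left. Open state 1: 0a->1.
b: 0b undefined. 0b->0: no, bb/b meet in 0. 0b->1: no, aab/bab meet in 1 with "ab" left. Open state 2: 0b->2.
aa: 1a undefined. 1a->0: no, aab/b meet in 2. 1a->1: no, aab/aaab meet in 1 with "b" left. 1a->2: no, aa/b meet in 2. Open state 3: 1a->3.
ab: 1b undefined. 1b->0: ok.
ba: 2a undefined. 2a->0: no, ababbb/babb meet in 2 with "b" left. 2a->1: ok.
bb: 2b undefined. 2b->0: no, ababbb/bab meet in 0. 2b->1: no, aab/bbab meet in 3 with "b" left. 2b->2: no, ababbb/b meet in 2. 2b->3: ok.
aaa: 3a undefined. 3a->0: no, ababbb/bbabb meet in 3. 3a->1: ok.
aab: 3b undefined. 3b->0: no, aab/bab meet in 0. 3b->1: no, bba/bbbab meet in 1. 3b->2: no, aab/b meet in 2. 3b->3: ok.
All examples now run through 4 states with every (state, symbol) defined. Accept strings end in {1,3}, Reject strings end in {0,2}; accept={1,3}.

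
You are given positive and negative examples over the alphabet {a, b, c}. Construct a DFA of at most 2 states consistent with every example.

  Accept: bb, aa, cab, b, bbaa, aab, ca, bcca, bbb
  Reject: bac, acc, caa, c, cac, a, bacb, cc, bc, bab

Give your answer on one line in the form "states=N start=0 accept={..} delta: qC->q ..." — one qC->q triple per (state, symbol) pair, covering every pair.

states=2 start=0 accept={0} delta: 0a->1 0b->0 0c->1 1a->0 1b->1 1c->1

State merging on the prefix tree: take the shortest (then alphabetical) example prefix whose next move is undefined and point that move at state 0, else 1, else 2, ...; a target is out if some Accept/Reject pair would then sit in one state with the same input left (inseparable). If every existing state is out, open a new one.
a: 0a undefined. 0a->0: no, aa/a meet in 0. Open state 1: 0a->1.
b: 0b undefined. 0b->0: ok.
c: 0c undefined. 0c->0: no, bb/c meet in 0. 0c->1: ok.
aa: 1a undefined. 1a->0: ok.
ac: 1c undefined. 1c->0: no, bb/bac meet in 0. 1c->1: ok.
bab: 1b undefined. 1b->0: no, bb/bacb meet in 0. 1b->1: ok.
All examples now run through 2 states with every (state, symbol) defined. Accept strings end in {0}, Reject strings end in {1}; accept={0}.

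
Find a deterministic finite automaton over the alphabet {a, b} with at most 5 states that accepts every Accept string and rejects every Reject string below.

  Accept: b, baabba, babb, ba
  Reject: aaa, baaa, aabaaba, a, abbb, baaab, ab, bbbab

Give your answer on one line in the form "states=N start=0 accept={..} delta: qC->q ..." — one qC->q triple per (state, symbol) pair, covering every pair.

states=5 start=0 accept={2,3} delta: 0a->1 0b->2 1a->0 1b->0 2a->3 2b->0 3a->4 3b->0 4a->1 4b->0

Fold the examples into a partial DFA from state 0: repeatedly fix the first undefined (state, symbol) met by the shortest-then-alphabetical prefix, trying targets in increasing order and rejecting any under which an Accept and a Reject string meet in one state with the same remainder; add a state when all current targets are rejected. Accepting states are where Accept strings end.
a: 0a undefined. 0a->0: no, b/ab meet in 0 with "b" left. Open state 1: 0a->1.
b: 0b undefined. 0b->0: no, ba/a meet in 1. 0b->1: no, b/a meet in 1. Open state 2: 0b->2.
aa: 1a undefined. 1a->0: ok.
ab: 1b undefined. 1b->0: ok.
ba: 2a undefined. 2a->0: no, b/baaab meet in 2. 2a->1: no, ba/aaa meet in 1. 2a->2: no, b/baaa meet in 2. Open state 3: 2a->3.
bb: 2b undefined. 2b->0: ok.
baa: 3a undefined. 3a->0: no, baabba/aaa meet in 1. 3a->1: no, b/baaab meet in 2. 3a->2: no, baabba/baaa meet in 3. 3a->3: no, ba/baaa meet in 3. Open state 4: 3a->4.
bab: 3b undefined. 3b->0: ok.
baaa: 4a undefined. 4a->0: no, b/baaab meet in 2. 4a->1: ok.
baab: 4b undefined. 4b->0: ok.
All examples now run through 5 states with every (state, symbol) defined. Accept strings end in {2,3}, Reject strings end in {0,1}; accept={2,3}.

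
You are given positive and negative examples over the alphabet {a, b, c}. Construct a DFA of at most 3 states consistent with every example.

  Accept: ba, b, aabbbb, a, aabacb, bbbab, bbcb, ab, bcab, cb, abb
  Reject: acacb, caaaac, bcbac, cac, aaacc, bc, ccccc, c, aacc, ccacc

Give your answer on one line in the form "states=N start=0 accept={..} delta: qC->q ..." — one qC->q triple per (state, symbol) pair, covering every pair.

Fold the examples into a partial DFA from state 0: repeatedly fix the first undefined (state, symbol) met by the shortest-then-alphabetical prefix, trying targets in increasing order and rejecting any under which an Accept and a Reject string meet in one state with the same remainder; add a state when all current targets are rejected. Accepting states are where Accept strings end.
a: 0a undefined. 0a->0: ok.
b: 0b undefined. 0b->0: ok.
c: 0c undefined. 0c->0: no, ba/acacb meet in 0. Open state 1: 0c->1.
ca: 1a undefined. 1a->0: no, aabacb/acacb meet in 1 with "b" left. 1a->1: ok.
cb: 1b undefined. 1b->0: ok.
cc: 1c undefined. 1c->0: no, ba/acacb meet in 0. 1c->1: no, ba/acacb meet in 0. Open state 2: 1c->2.
cca: 2a undefined. 2a->0: ok.
ccc: 2c undefined. 2c->0: ok.
acacb: 2b undefined. 2b->0: no, ba/acacb meet in 0. 2b->1: ok.
All examples now run through 3 states with every (state, symbol) defined. Accept strings end in {0}, Reject strings end in {1,2}; accept={0}.

states=3 start=0 accept={0} delta: 0a->0 0b->0 0c->1 1a->1 1b->0 1c->2 2a->0 2b->1 2c->0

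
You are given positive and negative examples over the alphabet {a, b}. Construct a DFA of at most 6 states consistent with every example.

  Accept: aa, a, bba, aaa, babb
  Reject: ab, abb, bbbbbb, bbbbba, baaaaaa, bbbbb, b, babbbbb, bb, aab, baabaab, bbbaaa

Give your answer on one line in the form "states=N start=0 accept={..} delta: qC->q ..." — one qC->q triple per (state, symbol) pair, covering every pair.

states=4 start=0 accept={0,3} delta: 0a->0 0b->1 1a->1 1b->2 2a->0 2b->3 3a->1 3b->0

Fold the examples into a partial DFA from state 0: repeatedly fix the first undefined (state, symbol) met by the shortest-then-alphabetical prefix, trying targets in increasing order and rejecting any under which an Accept and a Reject string meet in one state with the same remainder; add a state when all current targets are rejected. Accepting states are where Accept strings end.
a: 0a undefined. 0a->0: ok.
b: 0b undefined. 0b->0: no, aa/ab meet in 0. Open state 1: 0b->1.
ba: 1a undefined. 1a->0: no, aa/baaaaaa meet in 0. 1a->1: ok.
bb: 1b undefined. 1b->0: no, aa/abb meet in 0. 1b->1: no, bba/ab meet in 1. Open state 2: 1b->2.
bba: 2a undefined. 2a->0: ok.
bbb: 2b undefined. 2b->0: no, aa/bbbbbb meet in 0. 2b->1: no, babb/ab meet in 1. 2b->2: no, aa/bbbbba meet in 0. Open state 3: 2b->3.
bbba: 3a undefined. 3a->0: no, aa/bbbaaa meet in 0. 3a->1: ok.
bbbb: 3b undefined. 3b->0: ok.
All examples now run through 4 states with every (state, symbol) defined. Accept strings end in {0,3}, Reject strings end in {1,2}; accept={0,3}.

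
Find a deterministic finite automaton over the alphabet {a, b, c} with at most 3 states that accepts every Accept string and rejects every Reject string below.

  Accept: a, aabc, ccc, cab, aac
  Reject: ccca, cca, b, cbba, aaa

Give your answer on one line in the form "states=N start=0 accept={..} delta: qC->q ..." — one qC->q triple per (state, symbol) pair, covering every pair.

states=3 start=0 accept={1} delta: 0a->1 0b->0 0c->1 1a->2 1b->1 1c->1 2a->0 2b->1 2c->1

Grow the machine one transition at a time. Run the examples from 0; the earliest place one falls off (shortest prefix, ties alphabetical) gets sent to the lowest-numbered state that keeps every Accept/Reject pair distinguishable — a pair clashes when both reach the same state with identical unread suffix — and to a fresh state only if none does.
a: 0a undefined. 0a->0: no, a/aaa meet in 0. Open state 1: 0a->1.
b: 0b undefined. 0b->0: ok.
c: 0c undefined. 0c->0: no, a/ccca meet in 1. 0c->1: ok.
aa: 1a undefined. 1a->0: no, a/aaa meet in 1. 1a->1: no, a/aaa meet in 1. Open state 2: 1a->2.
cb: 1b undefined. 1b->0: no, a/cbba meet in 1. 1b->1: ok.
cc: 1c undefined. 1c->0: no, a/cca meet in 1. 1c->1: ok.
aaa: 2a undefined. 2a->0: ok.
aab: 2b undefined. 2b->0: no, cab/b meet in 0. 2b->1: ok.
aac: 2c undefined. 2c->0: no, aac/b meet in 0. 2c->1: ok.
All examples now run through 3 states with every (state, symbol) defined. Accept strings end in {1}, Reject strings end in {0,2}; accept={1}.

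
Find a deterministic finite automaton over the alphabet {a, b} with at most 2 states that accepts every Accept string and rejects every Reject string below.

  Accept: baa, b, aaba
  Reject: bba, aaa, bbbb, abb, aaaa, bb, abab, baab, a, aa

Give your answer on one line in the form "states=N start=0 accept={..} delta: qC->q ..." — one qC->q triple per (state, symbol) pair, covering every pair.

states=2 start=0 accept={1} delta: 0a->0 0b->1 1a->1 1b->0

Grow the machine one transition at a time. Run the examples from 0; the earliest place one falls off (shortest prefix, ties alphabetical) gets sent to the lowest-numbered state that keeps every Accept/Reject pair distinguishable — a pair clashes when both reach the same state with identical unread suffix — and to a fresh state only if none does.
a: 0a undefined. 0a->0: ok.
b: 0b undefined. 0b->0: no, baa/bba meet in 0. Open state 1: 0b->1.
ba: 1a undefined. 1a->0: no, baa/aaa meet in 0. 1a->1: ok.
bb: 1b undefined. 1b->0: ok.
All examples now run through 2 states with every (state, symbol) defined. Accept strings end in {1}, Reject strings end in {0}; accept={1}.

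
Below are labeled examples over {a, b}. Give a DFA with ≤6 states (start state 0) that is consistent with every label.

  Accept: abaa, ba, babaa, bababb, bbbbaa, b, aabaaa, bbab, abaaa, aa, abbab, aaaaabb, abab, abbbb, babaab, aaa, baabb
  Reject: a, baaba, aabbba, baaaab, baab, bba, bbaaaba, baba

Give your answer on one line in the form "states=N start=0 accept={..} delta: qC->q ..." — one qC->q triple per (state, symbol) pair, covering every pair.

Grow the machine one transition at a time. Run the examples from 0; the earliest place one falls off (shortest prefix, ties alphabetical) gets sent to the lowest-numbered state that keeps every Accept/Reject pair distinguishable — a pair clashes when both reach the same state with identical unread suffix — and to a fresh state only if none does.
a: 0a undefined. 0a->0: no, aa/a meet in 0. Open state 1: 0a->1.
b: 0b undefined. 0b->0: no, ba/a meet in 1. 0b->1: no, b/a meet in 1. Open state 2: 0b->2.
aa: 1a undefined. 1a->0: no, aaa/a meet in 1. 1a->1: no, aa/a meet in 1. 1a->2: ok.
ab: 1b undefined. 1b->0: ok.
ba: 2a undefined. 2a->0: no, abaa/baaaab meet in 2. 2a->1: no, ba/a meet in 1. 2a->2: no, abbab/baaaab meet in 2 with "b" left. Open state 3: 2a->3.
bb: 2b undefined. 2b->0: ok.
baa: 3a undefined. 3a->0: no, abaa/baab meet in 2. 3a->1: no, bbab/baab meet in 0. 3a->2: no, bbab/baaaab meet in 0. 3a->3: no, abbab/baaaab meet in 3 with "b" left. Open state 4: 3a->4.
bab: 3b undefined. 3b->0: ok.
baaa: 4a undefined. 4a->0: no, bbab/baaaab meet in 0. 4a->1: no, bbab/baaaab meet in 0. 4a->2: no, bbab/baaaab meet in 0. 4a->3: ok.
baab: 4b undefined. 4b->0: no, bbab/baaaab meet in 0. 4b->1: no, abaa/baaba meet in 2. 4b->2: no, abaa/baaaab meet in 2. 4b->3: no, ba/baaaab meet in 3. 4b->4: no, ba/baaba meet in 3. Open state 5: 4b->5.
baaba: 5a undefined. 5a->0: no, bbab/baaba meet in 0. 5a->1: ok.
baabb: 5b undefined. 5b->0: ok.
All examples now run through 6 states with every (state, symbol) defined. Accept strings end in {0,2,3}, Reject strings end in {1,5}; accept={0,2,3}.

states=6 start=0 accept={0,2,3} delta: 0a->1 0b->2 1a->2 1b->0 2a->3 2b->0 3a->4 3b->0 4a->3 4b->5 5a->1 5b->0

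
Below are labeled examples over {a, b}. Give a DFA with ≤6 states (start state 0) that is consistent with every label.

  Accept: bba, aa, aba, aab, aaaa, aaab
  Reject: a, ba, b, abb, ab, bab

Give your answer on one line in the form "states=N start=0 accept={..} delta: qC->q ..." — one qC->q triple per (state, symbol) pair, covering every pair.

State merging on the prefix tree: take the shortest (then alphabetical) example prefix whose next move is undefined and point that move at state 0, else 1, else 2, ...; a target is out if some Accept/Reject pair would then sit in one state with the same input left (inseparable). If every existing state is out, open a new one.
a: 0a undefined. 0a->0: no, aa/a meet in 0. Open state 1: 0a->1.
b: 0b undefined. 0b->0: no, bba/a meet in 1. 0b->1: no, aa/ba meet in 1 with "a" left. Open state 2: 0b->2.
aa: 1a undefined. 1a->0: no, aab/b meet in 2. 1a->1: no, aa/a meet in 1. 1a->2: no, aa/b meet in 2. Open state 3: 1a->3.
ab: 1b undefined. 1b->0: no, aba/a meet in 1. 1b->1: ok.
ba: 2a undefined. 2a->0: ok.
bb: 2b undefined. 2b->0: no, bba/a meet in 1. 2b->1: ok.
aaa: 3a undefined. 3a->0: no, aaaa/a meet in 1. 3a->1: no, aaab/a meet in 1. 3a->2: no, aaaa/ba meet in 0. 3a->3: ok.
aab: 3b undefined. 3b->0: no, aab/ba meet in 0. 3b->1: no, aab/a meet in 1. 3b->2: no, aab/b meet in 2. 3b->3: ok.
All examples now run through 4 states with every (state, symbol) defined. Accept strings end in {3}, Reject strings end in {0,1,2}; accept={3}.

states=4 start=0 accept={3} delta: 0a->1 0b->2 1a->3 1b->1 2a->0 2b->1 3a->3 3b->3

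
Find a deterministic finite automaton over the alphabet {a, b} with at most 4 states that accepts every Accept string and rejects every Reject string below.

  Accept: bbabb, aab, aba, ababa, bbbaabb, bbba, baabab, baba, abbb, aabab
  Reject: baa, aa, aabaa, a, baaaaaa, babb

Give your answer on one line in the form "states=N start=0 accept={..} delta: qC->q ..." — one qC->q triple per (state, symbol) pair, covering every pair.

Fold the examples into a partial DFA from state 0: repeatedly fix the first undefined (state, symbol) met by the shortest-then-alphabetical prefix, trying targets in increasing order and rejecting any under which an Accept and a Reject string meet in one state with the same remainder; add a state when all current targets are rejected. Accepting states are where Accept strings end.
a: 0a undefined. 0a->0: ok.
b: 0b undefined. 0b->0: no, bbabb/baa meet in 0. Open state 1: 0b->1.
ba: 1a undefined. 1a->0: no, aba/baa meet in 0. 1a->1: no, aab/baa meet in 1. Open state 2: 1a->2.
bb: 1b undefined. 1b->0: no, bbabb/aa meet in 0. 1b->1: no, bbabb/babb meet in 2 with "bb" left. 1b->2: ok.
baa: 2a undefined. 2a->0: ok.
bab: 2b undefined. 2b->0: no, aab/babb meet in 1. 2b->1: no, bbabb/babb meet in 2. 2b->2: no, bbabb/babb meet in 2. Open state 3: 2b->3.
baba: 3a undefined. 3a->0: no, ababa/baa meet in 0. 3a->1: no, bbbaabb/babb meet in 3 with "b" left. 3a->2: ok.
babb: 3b undefined. 3b->0: ok.
All examples now run through 4 states with every (state, symbol) defined. Accept strings end in {1,2,3}, Reject strings end in {0}; accept={1,2,3}.

states=4 start=0 accept={1,2,3} delta: 0a->0 0b->1 1a->2 1b->2 2a->0 2b->3 3a->2 3b->0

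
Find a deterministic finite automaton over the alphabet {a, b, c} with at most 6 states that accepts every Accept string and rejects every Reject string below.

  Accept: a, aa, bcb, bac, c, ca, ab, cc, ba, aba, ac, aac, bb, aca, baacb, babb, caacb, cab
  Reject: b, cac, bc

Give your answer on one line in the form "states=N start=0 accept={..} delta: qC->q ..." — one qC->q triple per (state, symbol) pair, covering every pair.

states=5 start=0 accept={0,1,3,4} delta: 0a->1 0b->2 0c->3 1a->0 1b->0 1c->0 2a->3 2b->0 2c->2 3a->4 3b->1 3c->0 4a->0 4b->0 4c->2

State merging on the prefix tree: take the shortest (then alphabetical) example prefix whose next move is undefined and point that move at state 0, else 1, else 2, ...; a target is out if some Accept/Reject pair would then sit in one state with the same input left (inseparable). If every existing state is out, open a new one.
a: 0a undefined. 0a->0: no, ab/b meet in 0 with "b" left. Open state 1: 0a->1.
b: 0b undefined. 0b->0: no, c/bc meet in 0 with "c" left. 0b->1: no, a/b meet in 1. Open state 2: 0b->2.
c: 0c undefined. 0c->0: no, ac/cac meet in 1 with "c" left. 0c->1: no, aac/cac meet in 1 with "ac" left. 0c->2: no, bac/cac meet in 2 with "ac" left. Open state 3: 0c->3.
aa: 1a undefined. 1a->0: ok.
ab: 1b undefined. 1b->0: ok.
ac: 1c undefined. 1c->0: ok.
ba: 2a undefined. 2a->0: no, baacb/b meet in 2. 2a->1: no, babb/b meet in 2. 2a->2: no, bac/bc meet in 2 with "c" left. 2a->3: ok.
bb: 2b undefined. 2b->0: ok.
bc: 2c undefined. 2c->0: no, aa/bc meet in 0. 2c->1: no, a/bc meet in 1. 2c->2: ok.
ca: 3a undefined. 3a->0: no, c/cac meet in 3. 3a->1: no, aa/cac meet in 0. 3a->2: no, ca/b meet in 2. 3a->3: no, bac/cac meet in 3 with "c" left. Open state 4: 3a->4.
cc: 3c undefined. 3c->0: ok.
bab: 3b undefined. 3b->0: no, babb/b meet in 2. 3b->1: ok.
caa: 4a undefined. 4a->0: ok.
cab: 4b undefined. 4b->0: ok.
cac: 4c undefined. 4c->0: no, aa/cac meet in 0. 4c->1: no, a/cac meet in 1. 4c->2: ok.
All examples now run through 5 states with every (state, symbol) defined. Accept strings end in {0,1,3,4}, Reject strings end in {2}; accept={0,1,3,4}.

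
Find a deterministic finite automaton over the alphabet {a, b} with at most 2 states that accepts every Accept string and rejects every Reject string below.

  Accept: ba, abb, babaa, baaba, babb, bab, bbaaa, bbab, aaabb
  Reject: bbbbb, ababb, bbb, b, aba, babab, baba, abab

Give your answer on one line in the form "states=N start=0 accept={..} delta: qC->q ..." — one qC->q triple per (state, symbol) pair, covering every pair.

states=2 start=0 accept={1} delta: 0a->1 0b->0 1a->0 1b->1

State merging on the prefix tree: take the shortest (then alphabetical) example prefix whose next move is undefined and point that move at state 0, else 1, else 2, ...; a target is out if some Accept/Reject pair would then sit in one state with the same input left (inseparable). If every existing state is out, open a new one.
a: 0a undefined. 0a->0: no, ba/aba meet in 0 with "ba" left. Open state 1: 0a->1.
b: 0b undefined. 0b->0: ok.
aa: 1a undefined. 1a->0: ok.
ab: 1b undefined. 1b->0: no, ba/aba meet in 1. 1b->1: ok.
All examples now run through 2 states with every (state, symbol) defined. Accept strings end in {1}, Reject strings end in {0}; accept={1}.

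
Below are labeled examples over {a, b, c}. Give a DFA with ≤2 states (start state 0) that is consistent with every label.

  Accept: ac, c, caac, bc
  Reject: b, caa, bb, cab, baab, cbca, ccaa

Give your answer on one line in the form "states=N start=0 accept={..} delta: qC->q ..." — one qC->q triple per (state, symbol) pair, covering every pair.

states=2 start=0 accept={1} delta: 0a->0 0b->0 0c->1 1a->0 1b->0 1c->0

Grow the machine one transition at a time. Run the examples from 0; the earliest place one falls off (shortest prefix, ties alphabetical) gets sent to the lowest-numbered state that keeps every Accept/Reject pair distinguishable — a pair clashes when both reach the same state with identical unread suffix — and to a fresh state only if none does.
a: 0a undefined. 0a->0: ok.
b: 0b undefined. 0b->0: ok.
c: 0c undefined. 0c->0: no, ac/b meet in 0. Open state 1: 0c->1.
ca: 1a undefined. 1a->0: ok.
cb: 1b undefined. 1b->0: ok.
cc: 1c undefined. 1c->0: ok.
All examples now run through 2 states with every (state, symbol) defined. Accept strings end in {1}, Reject strings end in {0}; accept={1}.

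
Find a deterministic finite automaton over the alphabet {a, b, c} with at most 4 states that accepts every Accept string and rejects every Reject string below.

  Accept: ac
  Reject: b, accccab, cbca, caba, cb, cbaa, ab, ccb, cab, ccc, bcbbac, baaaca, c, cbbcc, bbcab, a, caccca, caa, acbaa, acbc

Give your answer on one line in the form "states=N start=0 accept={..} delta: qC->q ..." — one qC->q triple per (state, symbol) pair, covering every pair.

State merging on the prefix tree: take the shortest (then alphabetical) example prefix whose next move is undefined and point that move at state 0, else 1, else 2, ...; a target is out if some Accept/Reject pair would then sit in one state with the same input left (inseparable). If every existing state is out, open a new one.
a: 0a undefined. 0a->0: no, ac/c meet in 0 with "c" left. Open state 1: 0a->1.
b: 0b undefined. 0b->0: ok.
c: 0c undefined. 0c->0: no, ac/bcbbac meet in 1 with "c" left. 0c->1: ok.
ab: 1b undefined. 1b->0: no, ac/bcbbac meet in 1 with "c" left. 1b->1: ok.
ac: 1c undefined. 1c->0: no, ac/b meet in 0. 1c->1: no, ac/cb meet in 1. Open state 2: 1c->2.
ca: 1a undefined. 1a->0: ok.
acb: 2b undefined. 2b->0: ok.
acc: 2c undefined. 2c->0: ok.
cbca: 2a undefined. 2a->0: ok.
All examples now run through 3 states with every (state, symbol) defined. Accept strings end in {2}, Reject strings end in {0,1}; accept={2}.

states=3 start=0 accept={2} delta: 0a->1 0b->0 0c->1 1a->0 1b->1 1c->2 2a->0 2b->0 2c->0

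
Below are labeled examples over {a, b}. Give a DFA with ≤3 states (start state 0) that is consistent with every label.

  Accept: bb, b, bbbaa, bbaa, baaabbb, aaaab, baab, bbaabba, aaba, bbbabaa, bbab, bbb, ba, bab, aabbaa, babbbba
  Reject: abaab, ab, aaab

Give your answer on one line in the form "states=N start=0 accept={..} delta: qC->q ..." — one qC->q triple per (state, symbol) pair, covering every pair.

states=3 start=0 accept={2} delta: 0a->1 0b->2 1a->0 1b->1 2a->2 2b->2

Fold the examples into a partial DFA from state 0: repeatedly fix the first undefined (state, symbol) met by the shortest-then-alphabetical prefix, trying targets in increasing order and rejecting any under which an Accept and a Reject string meet in one state with the same remainder; add a state when all current targets are rejected. Accepting states are where Accept strings end.
a: 0a undefined. 0a->0: no, b/ab meet in 0 with "b" left. Open state 1: 0a->1.
b: 0b undefined. 0b->0: no, bbab/ab meet in 1 with "b" left. 0b->1: no, bb/ab meet in 1 with "b" left. Open state 2: 0b->2.
aa: 1a undefined. 1a->0: ok.
ab: 1b undefined. 1b->0: no, b/abaab meet in 2. 1b->1: ok.
ba: 2a undefined. 2a->0: no, baab/abaab meet in 1. 2a->1: no, baaabbb/abaab meet in 1. 2a->2: ok.
bb: 2b undefined. 2b->0: no, bbaabba/abaab meet in 1. 2b->1: no, bb/abaab meet in 1. 2b->2: ok.
All examples now run through 3 states with every (state, symbol) defined. Accept strings end in {2}, Reject strings end in {1}; accept={2}.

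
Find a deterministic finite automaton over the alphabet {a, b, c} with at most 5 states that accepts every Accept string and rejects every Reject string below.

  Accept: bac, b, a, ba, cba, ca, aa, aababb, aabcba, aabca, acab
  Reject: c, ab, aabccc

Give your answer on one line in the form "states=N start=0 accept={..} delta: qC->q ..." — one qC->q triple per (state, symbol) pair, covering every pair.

State merging on the prefix tree: take the shortest (then alphabetical) example prefix whose next move is undefined and point that move at state 0, else 1, else 2, ...; a target is out if some Accept/Reject pair would then sit in one state with the same input left (inseparable). If every existing state is out, open a new one.
a: 0a undefined. 0a->0: no, b/ab meet in 0 with "b" left. Open state 1: 0a->1.
b: 0b undefined. 0b->0: ok.
c: 0c undefined. 0c->0: no, b/c meet in 0. 0c->1: no, a/c meet in 1. Open state 2: 0c->2.
aa: 1a undefined. 1a->0: ok.
ab: 1b undefined. 1b->0: no, b/ab meet in 0. 1b->1: no, a/ab meet in 1. 1b->2: ok.
ac: 1c undefined. 1c->0: no, acab/c meet in 2. 1c->1: ok.
ca: 2a undefined. 2a->0: ok.
cb: 2b undefined. 2b->0: ok.
aabcc: 2c undefined. 2c->0: ok.
All examples now run through 3 states with every (state, symbol) defined. Accept strings end in {0,1}, Reject strings end in {2}; accept={0,1}.

states=3 start=0 accept={0,1} delta: 0a->1 0b->0 0c->2 1a->0 1b->2 1c->1 2a->0 2b->0 2c->0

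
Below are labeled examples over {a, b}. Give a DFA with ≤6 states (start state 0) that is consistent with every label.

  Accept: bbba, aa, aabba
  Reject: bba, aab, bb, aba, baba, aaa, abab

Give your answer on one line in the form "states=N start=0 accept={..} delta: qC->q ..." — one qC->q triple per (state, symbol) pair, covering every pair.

Fold the examples into a partial DFA from state 0: repeatedly fix the first undefined (state, symbol) met by the shortest-then-alphabetical prefix, trying targets in increasing order and rejecting any under which an Accept and a Reject string meet in one state with the same remainder; add a state when all current targets are rejected. Accepting states are where Accept strings end.
a: 0a undefined. 0a->0: no, aa/aaa meet in 0. Open state 1: 0a->1.
b: 0b undefined. 0b->0: no, bbba/bba meet in 1. 0b->1: ok.
aa: 1a undefined. 1a->0: no, aa/baba meet in 0. 1a->1: no, aa/aaa meet in 1. Open state 2: 1a->2.
ab: 1b undefined. 1b->0: ok.
aaa: 2a undefined. 2a->0: ok.
aab: 2b undefined. 2b->0: ok.
All examples now run through 3 states with every (state, symbol) defined. Accept strings end in {2}, Reject strings end in {0,1}; accept={2}.

states=3 start=0 accept={2} delta: 0a->1 0b->1 1a->2 1b->0 2a->0 2b->0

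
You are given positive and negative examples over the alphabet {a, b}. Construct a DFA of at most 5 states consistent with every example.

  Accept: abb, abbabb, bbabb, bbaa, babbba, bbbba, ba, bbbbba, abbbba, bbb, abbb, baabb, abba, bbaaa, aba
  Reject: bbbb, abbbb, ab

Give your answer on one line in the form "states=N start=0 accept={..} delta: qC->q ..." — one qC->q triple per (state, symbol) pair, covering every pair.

Fold the examples into a partial DFA from state 0: repeatedly fix the first undefined (state, symbol) met by the shortest-then-alphabetical prefix, trying targets in increasing order and rejecting any under which an Accept and a Reject string meet in one state with the same remainder; add a state when all current targets are rejected. Accepting states are where Accept strings end.
a: 0a undefined. 0a->0: ok.
b: 0b undefined. 0b->0: no, abb/bbbb meet in 0. Open state 1: 0b->1.
ba: 1a undefined. 1a->0: ok.
bb: 1b undefined. 1b->0: no, abb/bbbb meet in 0. 1b->1: no, abb/bbbb meet in 1. Open state 2: 1b->2.
bba: 2a undefined. 2a->0: ok.
bbb: 2b undefined. 2b->0: ok.
All examples now run through 3 states with every (state, symbol) defined. Accept strings end in {0,2}, Reject strings end in {1}; accept={0,2}.

states=3 start=0 accept={0,2} delta: 0a->0 0b->1 1a->0 1b->2 2a->0 2b->0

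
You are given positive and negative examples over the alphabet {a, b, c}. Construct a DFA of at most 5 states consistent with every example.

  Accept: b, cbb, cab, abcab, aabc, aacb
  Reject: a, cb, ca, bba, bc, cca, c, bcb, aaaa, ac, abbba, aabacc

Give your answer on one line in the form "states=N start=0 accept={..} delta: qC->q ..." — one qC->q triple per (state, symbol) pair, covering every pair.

Grow the machine one transition at a time. Run the examples from 0; the earliest place one falls off (shortest prefix, ties alphabetical) gets sent to the lowest-numbered state that keeps every Accept/Reject pair distinguishable — a pair clashes when both reach the same state with identical unread suffix — and to a fresh state only if none does.
a: 0a undefined. 0a->0: no, aabc/bc meet in 0 with "bc" left. Open state 1: 0a->1.
b: 0b undefined. 0b->0: ok.
c: 0c undefined. 0c->0: no, b/cb meet in 0. 0c->1: ok.
aa: 1a undefined. 1a->0: no, b/ca meet in 0. 1a->1: no, cab/cb meet in 1 with "b" left. Open state 2: 1a->2.
ab: 1b undefined. 1b->0: no, b/cb meet in 0. 1b->1: no, cbb/a meet in 1. 1b->2: ok.
ac: 1c undefined. 1c->0: no, b/ac meet in 0. 1c->1: ok.
aaa: 2a undefined. 2a->0: ok.
aab: 2b undefined. 2b->0: no, aabc/a meet in 1. 2b->1: no, b/abbba meet in 0. 2b->2: no, b/abbba meet in 0. Open state 3: 2b->3.
aac: 2c undefined. 2c->0: no, abcab/cb meet in 2. 2c->1: no, aacb/cb meet in 2. 2c->2: ok.
aaba: 3a undefined. 3a->0: ok.
aabc: 3c undefined. 3c->0: ok.
abbb: 3b undefined. 3b->0: ok.
All examples now run through 4 states with every (state, symbol) defined. Accept strings end in {0,3}, Reject strings end in {1,2}; accept={0,3}.

states=4 start=0 accept={0,3} delta: 0a->1 0b->0 0c->1 1a->2 1b->2 1c->1 2a->0 2b->3 2c->2 3a->0 3b->0 3c->0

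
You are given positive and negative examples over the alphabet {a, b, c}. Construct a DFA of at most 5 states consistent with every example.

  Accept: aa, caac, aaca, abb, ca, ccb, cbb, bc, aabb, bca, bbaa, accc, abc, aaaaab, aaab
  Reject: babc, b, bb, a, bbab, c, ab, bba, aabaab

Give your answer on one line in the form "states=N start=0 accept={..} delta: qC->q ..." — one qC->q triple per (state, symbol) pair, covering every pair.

states=5 start=0 accept={0,2,4} delta: 0a->1 0b->1 0c->1 1a->2 1b->3 1c->2 2a->2 2b->4 2c->2 3a->1 3b->0 3c->0 4a->0 4b->0 4c->1

State merging on the prefix tree: take the shortest (then alphabetical) example prefix whose next move is undefined and point that move at state 0, else 1, else 2, ...; a target is out if some Accept/Reject pair would then sit in one state with the same input left (inseparable). If every existing state is out, open a new one.
a: 0a undefined. 0a->0: no, aa/a meet in 0. Open state 1: 0a->1.
b: 0b undefined. 0b->0: no, bc/c meet in 0 with "c" left. 0b->1: ok.
c: 0c undefined. 0c->0: no, ca/b meet in 1. 0c->1: ok.
aa: 1a undefined. 1a->0: no, caac/babc meet in 1 with "c" left. 1a->1: no, aa/b meet in 1. Open state 2: 1a->2.
ab: 1b undefined. 1b->0: no, abb/b meet in 1. 1b->1: no, aa/bba meet in 2. 1b->2: no, aa/bb meet in 2. Open state 3: 1b->3.
ac: 1c undefined. 1c->0: no, ccb/b meet in 1. 1c->1: no, ccb/bb meet in 3. 1c->2: ok.
aaa: 2a undefined. 2a->0: no, caac/b meet in 1. 2a->1: no, bca/b meet in 1. 2a->2: ok.
aab: 2b undefined. 2b->0: no, ccb/aabaab meet in 0. 2b->1: no, aa/babc meet in 2. 2b->2: no, aa/aabaab meet in 2. 2b->3: no, ccb/bb meet in 3. Open state 4: 2b->4.
aac: 2c undefined. 2c->0: no, aaca/b meet in 1. 2c->1: no, caac/b meet in 1. 2c->2: ok.
abb: 3b undefined. 3b->0: ok.
abc: 3c undefined. 3c->0: ok.
bba: 3a undefined. 3a->0: no, abb/bba meet in 0. 3a->1: ok.
aaba: 4a undefined. 4a->0: ok.
aabb: 4b undefined. 4b->0: ok.
babc: 4c undefined. 4c->0: no, abb/babc meet in 0. 4c->1: ok.
All examples now run through 5 states with every (state, symbol) defined. Accept strings end in {0,2,4}, Reject strings end in {1,3}; accept={0,2,4}.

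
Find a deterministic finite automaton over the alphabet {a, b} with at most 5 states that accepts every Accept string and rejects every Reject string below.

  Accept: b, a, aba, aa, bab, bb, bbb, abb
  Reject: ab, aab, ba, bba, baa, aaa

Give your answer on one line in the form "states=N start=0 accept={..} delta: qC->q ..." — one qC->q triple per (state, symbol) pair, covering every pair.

State merging on the prefix tree: take the shortest (then alphabetical) example prefix whose next move is undefined and point that move at state 0, else 1, else 2, ...; a target is out if some Accept/Reject pair would then sit in one state with the same input left (inseparable). If every existing state is out, open a new one.
a: 0a undefined. 0a->0: no, b/ab meet in 0 with "b" left. Open state 1: 0a->1.
b: 0b undefined. 0b->0: no, a/ba meet in 1. 0b->1: no, aba/bba meet in 1 with "ba" left. Open state 2: 0b->2.
aa: 1a undefined. 1a->0: no, b/aab meet in 2. 1a->1: no, a/aaa meet in 1. 1a->2: no, bb/aab meet in 2 with "b" left. Open state 3: 1a->3.
ab: 1b undefined. 1b->0: ok.
ba: 2a undefined. 2a->0: no, a/baa meet in 1. 2a->1: no, a/ba meet in 1. 2a->2: no, b/ba meet in 2. 2a->3: no, aa/ba meet in 3. Open state 4: 2a->4.
bb: 2b undefined. 2b->0: no, a/bba meet in 1. 2b->1: no, aa/bba meet in 3. 2b->2: ok.
aaa: 3a undefined. 3a->0: ok.
aab: 3b undefined. 3b->0: ok.
baa: 4a undefined. 4a->0: ok.
bab: 4b undefined. 4b->0: no, bab/ab meet in 0. 4b->1: ok.
All examples now run through 5 states with every (state, symbol) defined. Accept strings end in {1,2,3}, Reject strings end in {0,4}; accept={1,2,3}.

states=5 start=0 accept={1,2,3} delta: 0a->1 0b->2 1a->3 1b->0 2a->4 2b->2 3a->0 3b->0 4a->0 4b->1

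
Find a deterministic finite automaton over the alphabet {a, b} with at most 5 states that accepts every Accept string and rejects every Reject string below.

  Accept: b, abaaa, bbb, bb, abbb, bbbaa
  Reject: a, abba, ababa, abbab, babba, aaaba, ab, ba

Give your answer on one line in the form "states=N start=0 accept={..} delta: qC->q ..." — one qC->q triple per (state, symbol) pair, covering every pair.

State merging on the prefix tree: take the shortest (then alphabetical) example prefix whose next move is undefined and point that move at state 0, else 1, else 2, ...; a target is out if some Accept/Reject pair would then sit in one state with the same input left (inseparable). If every existing state is out, open a new one.
a: 0a undefined. 0a->0: no, b/ab meet in 0 with "b" left. Open state 1: 0a->1.
b: 0b undefined. 0b->0: ok.
aa: 1a undefined. 1a->0: ok.
ab: 1b undefined. 1b->0: no, b/abbab meet in 0. 1b->1: no, b/abba meet in 0. Open state 2: 1b->2.
aba: 2a undefined. 2a->0: no, b/aaaba meet in 0. 2a->1: no, abaaa/a meet in 1. 2a->2: no, abaaa/aaaba meet in 2. Open state 3: 2a->3.
abb: 2b undefined. 2b->0: ok.
abaa: 3a undefined. 3a->0: no, abaaa/a meet in 1. 3a->1: ok.
abab: 3b undefined. 3b->0: ok.
All examples now run through 4 states with every (state, symbol) defined. Accept strings end in {0}, Reject strings end in {1,2,3}; accept={0}.

states=4 start=0 accept={0} delta: 0a->1 0b->0 1a->0 1b->2 2a->3 2b->0 3a->1 3b->0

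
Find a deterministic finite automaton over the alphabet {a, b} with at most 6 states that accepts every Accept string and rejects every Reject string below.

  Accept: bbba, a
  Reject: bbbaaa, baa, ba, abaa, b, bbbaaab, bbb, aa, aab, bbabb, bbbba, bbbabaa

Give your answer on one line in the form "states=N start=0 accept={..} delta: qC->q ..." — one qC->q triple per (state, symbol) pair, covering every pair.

states=6 start=0 accept={1,5} delta: 0a->1 0b->2 1a->0 1b->0 2a->2 2b->3 3a->0 3b->4 4a->5 4b->1 5a->1 5b->0

Grow the machine one transition at a time. Run the examples from 0; the earliest place one falls off (shortest prefix, ties alphabetical) gets sent to the lowest-numbered state that keeps every Accept/Reject pair distinguishable — a pair clashes when both reach the same state with identical unread suffix — and to a fresh state only if none does.
a: 0a undefined. 0a->0: no, a/aa meet in 0. Open state 1: 0a->1.
b: 0b undefined. 0b->0: no, bbba/ba meet in 1. 0b->1: no, a/b meet in 1. Open state 2: 0b->2.
aa: 1a undefined. 1a->0: ok.
ab: 1b undefined. 1b->0: ok.
ba: 2a undefined. 2a->0: no, a/baa meet in 1. 2a->1: no, a/ba meet in 1. 2a->2: ok.
bb: 2b undefined. 2b->0: no, bbba/bbbaaa meet in 2. 2b->1: no, bbba/bbbaaa meet in 1. 2b->2: no, bbba/bbbaaa meet in 2. Open state 3: 2b->3.
bba: 3a undefined. 3a->0: ok.
bbb: 3b undefined. 3b->0: no, bbba/bbbaaa meet in 1. 3b->1: no, bbba/bbbaaa meet in 0. 3b->2: no, bbba/bbbaaa meet in 2. 3b->3: no, bbba/bbbaaa meet in 0. Open state 4: 3b->4.
bbba: 4a undefined. 4a->0: no, bbba/bbbaaa meet in 0. 4a->1: no, bbba/bbbaaa meet in 1. 4a->2: no, bbba/bbbaaa meet in 2. 4a->3: no, bbba/bbabb meet in 3. 4a->4: no, bbba/bbbaaa meet in 4. Open state 5: 4a->5.
bbbb: 4b undefined. 4b->0: no, a/bbbba meet in 1. 4b->1: ok.
bbbaa: 5a undefined. 5a->0: no, a/bbbaaa meet in 1. 5a->1: ok.
bbbab: 5b undefined. 5b->0: ok.
All examples now run through 6 states with every (state, symbol) defined. Accept strings end in {1,5}, Reject strings end in {0,2,3,4}; accept={1,5}.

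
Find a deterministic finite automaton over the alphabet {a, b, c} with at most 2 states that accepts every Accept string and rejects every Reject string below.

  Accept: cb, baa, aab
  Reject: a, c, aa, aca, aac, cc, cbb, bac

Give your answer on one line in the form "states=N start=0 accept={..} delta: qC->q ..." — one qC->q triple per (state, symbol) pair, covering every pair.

states=2 start=0 accept={1} delta: 0a->0 0b->1 0c->0 1a->1 1b->0 1c->0

Grow the machine one transition at a time. Run the examples from 0; the earliest place one falls off (shortest prefix, ties alphabetical) gets sent to the lowest-numbered state that keeps every Accept/Reject pair distinguishable — a pair clashes when both reach the same state with identical unread suffix — and to a fresh state only if none does.
a: 0a undefined. 0a->0: ok.
b: 0b undefined. 0b->0: no, baa/a meet in 0. Open state 1: 0b->1.
c: 0c undefined. 0c->0: ok.
ba: 1a undefined. 1a->0: no, baa/a meet in 0. 1a->1: ok.
bac: 1c undefined. 1c->0: ok.
cbb: 1b undefined. 1b->0: ok.
All examples now run through 2 states with every (state, symbol) defined. Accept strings end in {1}, Reject strings end in {0}; accept={1}.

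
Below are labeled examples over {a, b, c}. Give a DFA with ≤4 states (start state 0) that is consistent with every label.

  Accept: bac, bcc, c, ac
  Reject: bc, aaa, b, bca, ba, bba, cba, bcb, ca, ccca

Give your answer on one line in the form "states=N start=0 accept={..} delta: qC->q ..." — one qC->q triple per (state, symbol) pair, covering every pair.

states=3 start=0 accept={2} delta: 0a->0 0b->1 0c->2 1a->0 1b->0 1c->0 2a->0 2b->0 2c->0

State merging on the prefix tree: take the shortest (then alphabetical) example prefix whose next move is undefined and point that move at state 0, else 1, else 2, ...; a target is out if some Accept/Reject pair would then sit in one state with the same input left (inseparable). If every existing state is out, open a new one.
a: 0a undefined. 0a->0: ok.
b: 0b undefined. 0b->0: no, bac/bc meet in 0 with "c" left. Open state 1: 0b->1.
c: 0c undefined. 0c->0: no, c/aaa meet in 0. 0c->1: no, c/b meet in 1. Open state 2: 0c->2.
ba: 1a undefined. 1a->0: ok.
bb: 1b undefined. 1b->0: ok.
bc: 1c undefined. 1c->0: ok.
ca: 2a undefined. 2a->0: ok.
cb: 2b undefined. 2b->0: ok.
cc: 2c undefined. 2c->0: ok.
All examples now run through 3 states with every (state, symbol) defined. Accept strings end in {2}, Reject strings end in {0,1}; accept={2}.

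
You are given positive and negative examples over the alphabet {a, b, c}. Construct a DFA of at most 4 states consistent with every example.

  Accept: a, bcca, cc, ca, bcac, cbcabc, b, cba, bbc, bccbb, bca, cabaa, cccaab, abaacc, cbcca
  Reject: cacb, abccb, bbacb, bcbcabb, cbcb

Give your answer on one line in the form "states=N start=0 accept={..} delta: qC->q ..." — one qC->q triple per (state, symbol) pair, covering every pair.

states=4 start=0 accept={0,1} delta: 0a->0 0b->0 0c->1 1a->0 1b->2 1c->1 2a->0 2b->1 2c->3 3a->2 3b->2 3c->0

Grow the machine one transition at a time. Run the examples from 0; the earliest place one falls off (shortest prefix, ties alphabetical) gets sent to the lowest-numbered state that keeps every Accept/Reject pair distinguishable — a pair clashes when both reach the same state with identical unread suffix — and to a fresh state only if none does.
a: 0a undefined. 0a->0: ok.
b: 0b undefined. 0b->0: ok.
c: 0c undefined. 0c->0: no, a/cacb meet in 0. Open state 1: 0c->1.
ca: 1a undefined. 1a->0: ok.
cb: 1b undefined. 1b->0: no, a/cacb meet in 0. 1b->1: no, bcac/cacb meet in 1. Open state 2: 1b->2.
cc: 1c undefined. 1c->0: no, a/abccb meet in 0. 1c->1: ok.
cba: 2a undefined. 2a->0: ok.
cbc: 2c undefined. 2c->0: no, a/bcbcabb meet in 0. 2c->1: no, a/bcbcabb meet in 0. 2c->2: no, a/bcbcabb meet in 0. Open state 3: 2c->3.
cbca: 3a undefined. 3a->0: no, a/bcbcabb meet in 0. 3a->1: no, bccbb/bcbcabb meet in 2 with "b" left. 3a->2: ok.
cbcb: 3b undefined. 3b->0: no, a/cbcb meet in 0. 3b->1: no, cc/cbcb meet in 1. 3b->2: ok.
cbcc: 3c undefined. 3c->0: ok.
bccbb: 2b undefined. 2b->0: no, a/bcbcabb meet in 0. 2b->1: ok.
All examples now run through 4 states with every (state, symbol) defined. Accept strings end in {0,1}, Reject strings end in {2}; accept={0,1}.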